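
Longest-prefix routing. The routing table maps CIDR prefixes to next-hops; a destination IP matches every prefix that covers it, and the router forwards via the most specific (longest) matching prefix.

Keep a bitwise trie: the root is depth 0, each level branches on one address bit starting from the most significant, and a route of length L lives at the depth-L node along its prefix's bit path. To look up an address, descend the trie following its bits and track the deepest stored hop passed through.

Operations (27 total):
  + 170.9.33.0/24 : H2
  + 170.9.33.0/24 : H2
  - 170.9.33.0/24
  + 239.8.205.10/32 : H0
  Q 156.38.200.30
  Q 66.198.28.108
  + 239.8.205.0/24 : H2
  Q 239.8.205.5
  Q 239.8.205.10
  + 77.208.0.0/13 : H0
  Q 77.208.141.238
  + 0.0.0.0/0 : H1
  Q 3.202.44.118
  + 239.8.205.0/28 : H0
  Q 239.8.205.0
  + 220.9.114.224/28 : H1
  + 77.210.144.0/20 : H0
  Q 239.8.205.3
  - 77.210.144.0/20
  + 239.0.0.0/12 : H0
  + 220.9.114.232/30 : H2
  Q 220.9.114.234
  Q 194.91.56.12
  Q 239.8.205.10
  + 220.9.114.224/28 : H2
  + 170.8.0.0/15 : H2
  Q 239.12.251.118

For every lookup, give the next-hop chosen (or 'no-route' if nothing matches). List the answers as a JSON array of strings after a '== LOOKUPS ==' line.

Process each operation:
  add 170.9.33.0/24 -> H2 at depth 24
  add 170.9.33.0/24 -> H2 at depth 24
  - 170.9.33.0/24 clear@24
  add 239.8.205.10/32 -> H0 at depth 32
  lookup 156.38.200.30: bits 10 walk d0:-→d1:-→d2:- -> no-route
  lookup 66.198.28.108: bits ε walk d0:- -> no-route
  add 239.8.205.0/24 -> H2 at depth 24
  lookup 239.8.205.5: bits 1110111100001000110011010000 walk d0:-→d1:-→d2:-→d3:-→d4:-→d5:-→d6:-→d7:-→d8:-→d9:-→d10:-→d11:-→d12:-→d13:-→d14:-→d15:-→d16:-→d17:-→d18:-→d19:-→d20:-→d21:-→d22:-→d23:-→d24:H2→d25:-→d26:-→d27:-→d28:- -> H2
  lookup 239.8.205.10: bits 11101111000010001100110100001010 walk d0:-→d1:-→d2:-→d3:-→d4:-→d5:-→d6:-→d7:-→d8:-→d9:-→d10:-→d11:-→d12:-→d13:-→d14:-→d15:-→d16:-→d17:-→d18:-→d19:-→d20:-→d21:-→d22:-→d23:-→d24:H2→d25:-→d26:-→d27:-→d28:-→d29:-→d30:-→d31:-→d32:H0 -> H0
  add 77.208.0.0/13 -> H0 at depth 13
  lookup 77.208.141.238: bits 0100110111010 walk d0:-→d1:-→d2:-→d3:-→d4:-→d5:-→d6:-→d7:-→d8:-→d9:-→d10:-→d11:-→d12:-→d13:H0 -> H0
  add 0.0.0.0/0 -> H1 at depth 0
  lookup 3.202.44.118: bits 0 walk d0:H1→d1:- -> H1
  add 239.8.205.0/28 -> H0 at depth 28
  lookup 239.8.205.0: bits 1110111100001000110011010000 walk d0:H1→d1:-→d2:-→d3:-→d4:-→d5:-→d6:-→d7:-→d8:-→d9:-→d10:-→d11:-→d12:-→d13:-→d14:-→d15:-→d16:-→d17:-→d18:-→d19:-→d20:-→d21:-→d22:-→d23:-→d24:H2→d25:-→d26:-→d27:-→d28:H0 -> H0
  add 220.9.114.224/28 -> H1 at depth 28
  add 77.210.144.0/20 -> H0 at depth 20
  lookup 239.8.205.3: bits 1110111100001000110011010000 walk d0:H1→d1:-→d2:-→d3:-→d4:-→d5:-→d6:-→d7:-→d8:-→d9:-→d10:-→d11:-→d12:-→d13:-→d14:-→d15:-→d16:-→d17:-→d18:-→d19:-→d20:-→d21:-→d22:-→d23:-→d24:H2→d25:-→d26:-→d27:-→d28:H0 -> H0
  - 77.210.144.0/20 clear@20
  add 239.0.0.0/12 -> H0 at depth 12
  add 220.9.114.232/30 -> H2 at depth 30
  lookup 220.9.114.234: bits 110111000000100101110010111010 walk d0:H1→d1:-→d2:-→d3:-→d4:-→d5:-→d6:-→d7:-→d8:-→d9:-→d10:-→d11:-→d12:-→d13:-→d14:-→d15:-→d16:-→d17:-→d18:-→d19:-→d20:-→d21:-→d22:-→d23:-→d24:-→d25:-→d26:-→d27:-→d28:H1→d29:-→d30:H2 -> H2
  lookup 194.91.56.12: bits 110 walk d0:H1→d1:-→d2:-→d3:- -> H1
  lookup 239.8.205.10: bits 11101111000010001100110100001010 walk d0:H1→d1:-→d2:-→d3:-→d4:-→d5:-→d6:-→d7:-→d8:-→d9:-→d10:-→d11:-→d12:H0→d13:-→d14:-→d15:-→d16:-→d17:-→d18:-→d19:-→d20:-→d21:-→d22:-→d23:-→d24:H2→d25:-→d26:-→d27:-→d28:H0→d29:-→d30:-→d31:-→d32:H0 -> H0
  add 220.9.114.224/28 -> H2 at depth 28
  add 170.8.0.0/15 -> H2 at depth 15
  lookup 239.12.251.118: bits 1110111100001 walk d0:H1→d1:-→d2:-→d3:-→d4:-→d5:-→d6:-→d7:-→d8:-→d9:-→d10:-→d11:-→d12:H0→d13:- -> H0

== LOOKUPS ==
["no-route","no-route","H2","H0","H0","H1","H0","H0","H2","H1","H0","H0"]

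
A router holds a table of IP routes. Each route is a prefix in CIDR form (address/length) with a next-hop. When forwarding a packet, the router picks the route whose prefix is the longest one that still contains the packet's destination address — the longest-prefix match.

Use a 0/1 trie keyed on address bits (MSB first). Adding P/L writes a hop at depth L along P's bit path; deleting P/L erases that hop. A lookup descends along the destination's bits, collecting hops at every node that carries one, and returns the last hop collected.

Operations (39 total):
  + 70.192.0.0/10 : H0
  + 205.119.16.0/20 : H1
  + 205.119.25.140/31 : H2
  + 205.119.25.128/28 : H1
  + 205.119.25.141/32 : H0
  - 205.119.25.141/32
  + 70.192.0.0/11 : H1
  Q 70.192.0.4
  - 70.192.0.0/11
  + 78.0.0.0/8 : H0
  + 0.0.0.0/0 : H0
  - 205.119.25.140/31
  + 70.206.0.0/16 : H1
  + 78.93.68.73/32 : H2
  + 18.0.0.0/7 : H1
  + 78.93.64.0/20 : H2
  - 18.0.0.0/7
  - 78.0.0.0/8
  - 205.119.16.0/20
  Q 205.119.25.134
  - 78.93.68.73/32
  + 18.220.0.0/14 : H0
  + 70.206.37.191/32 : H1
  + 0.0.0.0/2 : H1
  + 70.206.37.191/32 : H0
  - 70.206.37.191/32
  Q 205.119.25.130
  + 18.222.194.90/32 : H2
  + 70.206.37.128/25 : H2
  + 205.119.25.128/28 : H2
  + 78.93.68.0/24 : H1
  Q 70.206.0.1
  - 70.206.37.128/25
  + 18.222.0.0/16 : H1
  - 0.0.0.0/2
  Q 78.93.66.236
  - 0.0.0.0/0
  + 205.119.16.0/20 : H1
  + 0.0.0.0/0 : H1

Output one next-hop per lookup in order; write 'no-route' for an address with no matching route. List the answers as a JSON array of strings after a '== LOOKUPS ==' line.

Trace:
  add 70.192.0.0/10 -> H0 at depth 10
  add 205.119.16.0/20 -> H1 at depth 20
  add 205.119.25.140/31 -> H2 at depth 31
  add 205.119.25.128/28 -> H1 at depth 28
  add 205.119.25.141/32 -> H0 at depth 32
  del 205.119.25.141/32 (clear depth 32)
  add 70.192.0.0/11 -> H1 at depth 11
  ? 70.192.0.4  path d0:-→d1:-→d2:-→d3:-→d4:-→d5:-→d6:-→d7:-→d8:-→d9:-→d10:H0→d11:H1  best=H1
  del 70.192.0.0/11 (clear depth 11)
  add 78.0.0.0/8 -> H0 at depth 8
  add 0.0.0.0/0 -> H0 at depth 0
  del 205.119.25.140/31 (clear depth 31)
  add 70.206.0.0/16 -> H1 at depth 16
  add 78.93.68.73/32 -> H2 at depth 32
  add 18.0.0.0/7 -> H1 at depth 7
  add 78.93.64.0/20 -> H2 at depth 20
  del 18.0.0.0/7 (clear depth 7)
  del 78.0.0.0/8 (clear depth 8)
  del 205.119.16.0/20 (clear depth 20)
  ? 205.119.25.134  path d0:H0→d1:-→d2:-→d3:-→d4:-→d5:-→d6:-→d7:-→d8:-→d9:-→d10:-→d11:-→d12:-→d13:-→d14:-→d15:-→d16:-→d17:-→d18:-→d19:-→d20:-→d21:-→d22:-→d23:-→d24:-→d25:-→d26:-→d27:-→d28:H1  best=H1
  del 78.93.68.73/32 (clear depth 32)
  add 18.220.0.0/14 -> H0 at depth 14
  add 70.206.37.191/32 -> H1 at depth 32
  add 0.0.0.0/2 -> H1 at depth 2
  add 70.206.37.191/32 -> H0 at depth 32
  del 70.206.37.191/32 (clear depth 32)
  ? 205.119.25.130  path d0:H0→d1:-→d2:-→d3:-→d4:-→d5:-→d6:-→d7:-→d8:-→d9:-→d10:-→d11:-→d12:-→d13:-→d14:-→d15:-→d16:-→d17:-→d18:-→d19:-→d20:-→d21:-→d22:-→d23:-→d24:-→d25:-→d26:-→d27:-→d28:H1  best=H1
  add 18.222.194.90/32 -> H2 at depth 32
  add 70.206.37.128/25 -> H2 at depth 25
  add 205.119.25.128/28 -> H2 at depth 28
  add 78.93.68.0/24 -> H1 at depth 24
  ? 70.206.0.1  path d0:H0→d1:-→d2:-→d3:-→d4:-→d5:-→d6:-→d7:-→d8:-→d9:-→d10:H0→d11:-→d12:-→d13:-→d14:-→d15:-→d16:H1→d17:-→d18:-  best=H1
  del 70.206.37.128/25 (clear depth 25)
  add 18.222.0.0/16 -> H1 at depth 16
  del 0.0.0.0/2 (clear depth 2)
  ? 78.93.66.236  path d0:H0→d1:-→d2:-→d3:-→d4:-→d5:-→d6:-→d7:-→d8:-→d9:-→d10:-→d11:-→d12:-→d13:-→d14:-→d15:-→d16:-→d17:-→d18:-→d19:-→d20:H2→d21:-  best=H2
  del 0.0.0.0/0 (clear depth 0)
  add 205.119.16.0/20 -> H1 at depth 20
  add 0.0.0.0/0 -> H1 at depth 0

== LOOKUPS ==
["H1","H1","H1","H1","H2"]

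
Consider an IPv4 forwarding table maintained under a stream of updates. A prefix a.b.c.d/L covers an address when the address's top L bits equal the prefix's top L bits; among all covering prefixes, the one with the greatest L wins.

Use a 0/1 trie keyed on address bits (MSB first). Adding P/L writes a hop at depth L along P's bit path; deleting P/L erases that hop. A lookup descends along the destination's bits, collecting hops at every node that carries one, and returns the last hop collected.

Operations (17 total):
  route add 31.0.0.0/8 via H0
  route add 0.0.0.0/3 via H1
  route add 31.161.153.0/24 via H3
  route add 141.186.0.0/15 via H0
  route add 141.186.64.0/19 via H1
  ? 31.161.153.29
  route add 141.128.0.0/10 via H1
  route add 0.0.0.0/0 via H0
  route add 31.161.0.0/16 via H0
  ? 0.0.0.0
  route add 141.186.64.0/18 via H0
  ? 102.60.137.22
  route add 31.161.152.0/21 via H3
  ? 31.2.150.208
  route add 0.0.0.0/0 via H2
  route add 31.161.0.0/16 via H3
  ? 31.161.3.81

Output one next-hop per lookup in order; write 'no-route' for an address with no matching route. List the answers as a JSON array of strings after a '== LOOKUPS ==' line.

Apply in order:
  add 31.0.0.0/8 -> H0 at depth 8
  add 0.0.0.0/3 -> H1 at depth 3
  add 31.161.153.0/24 -> H3 at depth 24
  add 141.186.0.0/15 -> H0 at depth 15
  add 141.186.64.0/19 -> H1 at depth 19
  ? 31.161.153.29  path d0:-→d1:-→d2:-→d3:H1→d4:-→d5:-→d6:-→d7:-→d8:H0→d9:-→d10:-→d11:-→d12:-→d13:-→d14:-→d15:-→d16:-→d17:-→d18:-→d19:-→d20:-→d21:-→d22:-→d23:-→d24:H3  best=H3
  add 141.128.0.0/10 -> H1 at depth 10
  add 0.0.0.0/0 -> H0 at depth 0
  add 31.161.0.0/16 -> H0 at depth 16
  ? 0.0.0.0  path d0:H0→d1:-→d2:-→d3:H1  best=H1
  add 141.186.64.0/18 -> H0 at depth 18
  ? 102.60.137.22  path d0:H0→d1:-  best=H0
  add 31.161.152.0/21 -> H3 at depth 21
  ? 31.2.150.208  path d0:H0→d1:-→d2:-→d3:H1→d4:-→d5:-→d6:-→d7:-→d8:H0  best=H0
  add 0.0.0.0/0 -> H2 at depth 0
  add 31.161.0.0/16 -> H3 at depth 16
  ? 31.161.3.81  path d0:H2→d1:-→d2:-→d3:H1→d4:-→d5:-→d6:-→d7:-→d8:H0→d9:-→d10:-→d11:-→d12:-→d13:-→d14:-→d15:-→d16:H3  best=H3

== LOOKUPS ==
["H3","H1","H0","H0","H3"]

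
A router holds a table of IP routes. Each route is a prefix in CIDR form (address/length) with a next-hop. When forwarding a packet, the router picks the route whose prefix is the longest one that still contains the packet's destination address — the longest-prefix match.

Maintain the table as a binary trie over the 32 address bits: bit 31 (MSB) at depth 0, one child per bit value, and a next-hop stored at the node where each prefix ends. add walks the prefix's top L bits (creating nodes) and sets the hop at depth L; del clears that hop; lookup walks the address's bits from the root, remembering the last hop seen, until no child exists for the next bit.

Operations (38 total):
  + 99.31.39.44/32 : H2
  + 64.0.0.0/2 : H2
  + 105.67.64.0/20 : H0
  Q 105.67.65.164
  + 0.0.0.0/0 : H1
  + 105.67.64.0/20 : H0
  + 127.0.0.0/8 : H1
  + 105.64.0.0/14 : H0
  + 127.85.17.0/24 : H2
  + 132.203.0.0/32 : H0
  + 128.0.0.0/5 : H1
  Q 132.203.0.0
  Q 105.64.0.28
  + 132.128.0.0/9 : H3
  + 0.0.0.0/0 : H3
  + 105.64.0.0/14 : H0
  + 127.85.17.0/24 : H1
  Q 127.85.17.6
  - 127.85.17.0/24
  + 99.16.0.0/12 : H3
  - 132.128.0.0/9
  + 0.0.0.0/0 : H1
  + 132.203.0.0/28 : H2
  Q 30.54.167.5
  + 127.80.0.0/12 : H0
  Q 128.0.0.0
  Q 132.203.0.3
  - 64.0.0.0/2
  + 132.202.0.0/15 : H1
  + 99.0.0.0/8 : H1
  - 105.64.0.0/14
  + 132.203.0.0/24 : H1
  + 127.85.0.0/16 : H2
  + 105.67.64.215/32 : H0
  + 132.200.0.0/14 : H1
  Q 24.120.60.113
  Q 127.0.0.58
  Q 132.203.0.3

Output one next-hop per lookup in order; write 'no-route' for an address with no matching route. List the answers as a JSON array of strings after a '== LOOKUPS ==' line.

Process each operation:
  + 99.31.39.44/32 (H2) depth=32
  + 64.0.0.0/2 (H2) depth=2
  + 105.67.64.0/20 (H0) depth=20
  Q 105.67.65.164: descend 01101001010000110100 ; hops seen [H2,H0] ; pick H0
  + 0.0.0.0/0 (H1) depth=0
  + 105.67.64.0/20 (H0) depth=20
  + 127.0.0.0/8 (H1) depth=8
  + 105.64.0.0/14 (H0) depth=14
  + 127.85.17.0/24 (H2) depth=24
  + 132.203.0.0/32 (H0) depth=32
  + 128.0.0.0/5 (H1) depth=5
  Q 132.203.0.0: descend 10000100110010110000000000000000 ; hops seen [H1,H1,H0] ; pick H0
  Q 105.64.0.28: descend 01101001010000 ; hops seen [H1,H2,H0] ; pick H0
  + 132.128.0.0/9 (H3) depth=9
  + 0.0.0.0/0 (H3) depth=0
  + 105.64.0.0/14 (H0) depth=14
  + 127.85.17.0/24 (H1) depth=24
  Q 127.85.17.6: descend 011111110101010100010001 ; hops seen [H3,H2,H1,H1] ; pick H1
  - 127.85.17.0/24 clear@24
  + 99.16.0.0/12 (H3) depth=12
  - 132.128.0.0/9 clear@9
  + 0.0.0.0/0 (H1) depth=0
  + 132.203.0.0/28 (H2) depth=28
  Q 30.54.167.5: descend 0 ; hops seen [H1] ; pick H1
  + 127.80.0.0/12 (H0) depth=12
  Q 128.0.0.0: descend 10000 ; hops seen [H1,H1] ; pick H1
  Q 132.203.0.3: descend 100001001100101100000000000000 ; hops seen [H1,H1,H2] ; pick H2
  - 64.0.0.0/2 clear@2
  + 132.202.0.0/15 (H1) depth=15
  + 99.0.0.0/8 (H1) depth=8
  - 105.64.0.0/14 clear@14
  + 132.203.0.0/24 (H1) depth=24
  + 127.85.0.0/16 (H2) depth=16
  + 105.67.64.215/32 (H0) depth=32
  + 132.200.0.0/14 (H1) depth=14
  Q 24.120.60.113: descend 0 ; hops seen [H1] ; pick H1
  Q 127.0.0.58: descend 011111110 ; hops seen [H1,H1] ; pick H1
  Q 132.203.0.3: descend 100001001100101100000000000000 ; hops seen [H1,H1,H1,H1,H1,H2] ; pick H2

== LOOKUPS ==
["H0","H0","H0","H1","H1","H1","H2","H1","H1","H2"]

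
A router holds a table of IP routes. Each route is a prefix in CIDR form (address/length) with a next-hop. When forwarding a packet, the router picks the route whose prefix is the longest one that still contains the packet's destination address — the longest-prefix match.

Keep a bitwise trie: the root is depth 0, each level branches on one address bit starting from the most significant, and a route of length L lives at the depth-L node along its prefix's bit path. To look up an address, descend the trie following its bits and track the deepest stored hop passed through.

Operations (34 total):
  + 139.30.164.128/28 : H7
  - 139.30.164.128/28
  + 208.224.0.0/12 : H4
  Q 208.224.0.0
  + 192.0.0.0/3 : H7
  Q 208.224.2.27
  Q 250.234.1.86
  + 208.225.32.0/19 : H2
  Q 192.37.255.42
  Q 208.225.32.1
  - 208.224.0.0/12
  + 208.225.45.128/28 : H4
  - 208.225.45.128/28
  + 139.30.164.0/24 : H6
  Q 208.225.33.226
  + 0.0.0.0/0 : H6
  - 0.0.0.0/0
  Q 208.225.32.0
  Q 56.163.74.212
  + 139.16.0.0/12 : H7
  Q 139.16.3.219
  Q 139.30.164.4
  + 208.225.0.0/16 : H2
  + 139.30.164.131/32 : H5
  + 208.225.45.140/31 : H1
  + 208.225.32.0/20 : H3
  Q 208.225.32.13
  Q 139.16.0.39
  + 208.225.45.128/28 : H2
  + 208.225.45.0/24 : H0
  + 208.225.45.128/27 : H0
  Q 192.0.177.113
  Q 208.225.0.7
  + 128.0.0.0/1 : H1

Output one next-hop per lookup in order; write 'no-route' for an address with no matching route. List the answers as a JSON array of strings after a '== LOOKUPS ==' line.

Apply in order:
  + 139.30.164.128/28 (H7) depth=28
  del 139.30.164.128/28 (clear depth 28)
  + 208.224.0.0/12 (H4) depth=12
  Q 208.224.0.0: descend 110100001110 ; hops seen [H4] ; pick H4
  + 192.0.0.0/3 (H7) depth=3
  Q 208.224.2.27: descend 110100001110 ; hops seen [H7,H4] ; pick H4
  Q 250.234.1.86: descend 11 ; hops seen [∅] ; pick no-route
  + 208.225.32.0/19 (H2) depth=19
  Q 192.37.255.42: descend 110 ; hops seen [H7] ; pick H7
  Q 208.225.32.1: descend 1101000011100001001 ; hops seen [H7,H4,H2] ; pick H2
  del 208.224.0.0/12 (clear depth 12)
  + 208.225.45.128/28 (H4) depth=28
  del 208.225.45.128/28 (clear depth 28)
  + 139.30.164.0/24 (H6) depth=24
  Q 208.225.33.226: descend 11010000111000010010 ; hops seen [H7,H2] ; pick H2
  + 0.0.0.0/0 (H6) depth=0
  del 0.0.0.0/0 (clear depth 0)
  Q 208.225.32.0: descend 11010000111000010010 ; hops seen [H7,H2] ; pick H2
  Q 56.163.74.212: descend ε ; hops seen [∅] ; pick no-route
  + 139.16.0.0/12 (H7) depth=12
  Q 139.16.3.219: descend 100010110001 ; hops seen [H7] ; pick H7
  Q 139.30.164.4: descend 100010110001111010100100 ; hops seen [H7,H6] ; pick H6
  + 208.225.0.0/16 (H2) depth=16
  + 139.30.164.131/32 (H5) depth=32
  + 208.225.45.140/31 (H1) depth=31
  + 208.225.32.0/20 (H3) depth=20
  Q 208.225.32.13: descend 11010000111000010010 ; hops seen [H7,H2,H2,H3] ; pick H3
  Q 139.16.0.39: descend 100010110001 ; hops seen [H7] ; pick H7
  + 208.225.45.128/28 (H2) depth=28
  + 208.225.45.0/24 (H0) depth=24
  + 208.225.45.128/27 (H0) depth=27
  Q 192.0.177.113: descend 110 ; hops seen [H7] ; pick H7
  Q 208.225.0.7: descend 110100001110000100 ; hops seen [H7,H2] ; pick H2
  + 128.0.0.0/1 (H1) depth=1

== LOOKUPS ==
["H4","H4","no-route","H7","H2","H2","H2","no-route","H7","H6","H3","H7","H7","H2"]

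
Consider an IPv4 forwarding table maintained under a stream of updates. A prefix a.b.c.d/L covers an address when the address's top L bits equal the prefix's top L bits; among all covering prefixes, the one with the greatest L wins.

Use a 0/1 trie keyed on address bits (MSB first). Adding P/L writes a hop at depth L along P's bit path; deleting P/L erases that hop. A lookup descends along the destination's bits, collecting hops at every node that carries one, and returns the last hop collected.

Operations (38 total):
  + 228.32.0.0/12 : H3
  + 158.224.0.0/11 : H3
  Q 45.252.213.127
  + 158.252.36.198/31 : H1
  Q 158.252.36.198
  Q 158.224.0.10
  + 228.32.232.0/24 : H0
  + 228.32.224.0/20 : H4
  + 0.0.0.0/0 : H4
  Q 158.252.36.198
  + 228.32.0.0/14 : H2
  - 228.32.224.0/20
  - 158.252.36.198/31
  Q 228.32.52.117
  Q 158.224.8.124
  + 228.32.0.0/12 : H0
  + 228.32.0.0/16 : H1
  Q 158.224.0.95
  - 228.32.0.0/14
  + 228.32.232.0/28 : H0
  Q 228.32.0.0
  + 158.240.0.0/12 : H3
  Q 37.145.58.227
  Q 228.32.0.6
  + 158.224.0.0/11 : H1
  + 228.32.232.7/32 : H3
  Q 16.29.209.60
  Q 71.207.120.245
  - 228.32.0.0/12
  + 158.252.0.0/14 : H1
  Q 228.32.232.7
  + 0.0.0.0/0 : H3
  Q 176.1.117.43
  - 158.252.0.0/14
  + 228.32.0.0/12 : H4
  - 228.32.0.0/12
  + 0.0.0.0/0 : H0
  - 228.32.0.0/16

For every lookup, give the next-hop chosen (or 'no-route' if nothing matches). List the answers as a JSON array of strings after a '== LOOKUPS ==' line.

Apply in order:
  add 228.32.0.0/12 -> H3 at depth 12
  add 158.224.0.0/11 -> H3 at depth 11
  Q 45.252.213.127: descend ε ; hops seen [∅] ; pick no-route
  add 158.252.36.198/31 -> H1 at depth 31
  Q 158.252.36.198: descend 1001111011111100001001001100011 ; hops seen [H3,H1] ; pick H1
  Q 158.224.0.10: descend 10011110111 ; hops seen [H3] ; pick H3
  add 228.32.232.0/24 -> H0 at depth 24
  add 228.32.224.0/20 -> H4 at depth 20
  add 0.0.0.0/0 -> H4 at depth 0
  Q 158.252.36.198: descend 1001111011111100001001001100011 ; hops seen [H4,H3,H1] ; pick H1
  add 228.32.0.0/14 -> H2 at depth 14
  del 228.32.224.0/20 (clear depth 20)
  del 158.252.36.198/31 (clear depth 31)
  Q 228.32.52.117: descend 1110010000100000 ; hops seen [H4,H3,H2] ; pick H2
  Q 158.224.8.124: descend 10011110111 ; hops seen [H4,H3] ; pick H3
  add 228.32.0.0/12 -> H0 at depth 12
  add 228.32.0.0/16 -> H1 at depth 16
  Q 158.224.0.95: descend 10011110111 ; hops seen [H4,H3] ; pick H3
  del 228.32.0.0/14 (clear depth 14)
  add 228.32.232.0/28 -> H0 at depth 28
  Q 228.32.0.0: descend 1110010000100000 ; hops seen [H4,H0,H1] ; pick H1
  add 158.240.0.0/12 -> H3 at depth 12
  Q 37.145.58.227: descend ε ; hops seen [H4] ; pick H4
  Q 228.32.0.6: descend 1110010000100000 ; hops seen [H4,H0,H1] ; pick H1
  add 158.224.0.0/11 -> H1 at depth 11
  add 228.32.232.7/32 -> H3 at depth 32
  Q 16.29.209.60: descend ε ; hops seen [H4] ; pick H4
  Q 71.207.120.245: descend ε ; hops seen [H4] ; pick H4
  del 228.32.0.0/12 (clear depth 12)
  add 158.252.0.0/14 -> H1 at depth 14
  Q 228.32.232.7: descend 11100100001000001110100000000111 ; hops seen [H4,H1,H0,H0,H3] ; pick H3
  add 0.0.0.0/0 -> H3 at depth 0
  Q 176.1.117.43: descend 10 ; hops seen [H3] ; pick H3
  del 158.252.0.0/14 (clear depth 14)
  add 228.32.0.0/12 -> H4 at depth 12
  del 228.32.0.0/12 (clear depth 12)
  add 0.0.0.0/0 -> H0 at depth 0
  del 228.32.0.0/16 (clear depth 16)

== LOOKUPS ==
["no-route","H1","H3","H1","H2","H3","H3","H1","H4","H1","H4","H4","H3","H3"]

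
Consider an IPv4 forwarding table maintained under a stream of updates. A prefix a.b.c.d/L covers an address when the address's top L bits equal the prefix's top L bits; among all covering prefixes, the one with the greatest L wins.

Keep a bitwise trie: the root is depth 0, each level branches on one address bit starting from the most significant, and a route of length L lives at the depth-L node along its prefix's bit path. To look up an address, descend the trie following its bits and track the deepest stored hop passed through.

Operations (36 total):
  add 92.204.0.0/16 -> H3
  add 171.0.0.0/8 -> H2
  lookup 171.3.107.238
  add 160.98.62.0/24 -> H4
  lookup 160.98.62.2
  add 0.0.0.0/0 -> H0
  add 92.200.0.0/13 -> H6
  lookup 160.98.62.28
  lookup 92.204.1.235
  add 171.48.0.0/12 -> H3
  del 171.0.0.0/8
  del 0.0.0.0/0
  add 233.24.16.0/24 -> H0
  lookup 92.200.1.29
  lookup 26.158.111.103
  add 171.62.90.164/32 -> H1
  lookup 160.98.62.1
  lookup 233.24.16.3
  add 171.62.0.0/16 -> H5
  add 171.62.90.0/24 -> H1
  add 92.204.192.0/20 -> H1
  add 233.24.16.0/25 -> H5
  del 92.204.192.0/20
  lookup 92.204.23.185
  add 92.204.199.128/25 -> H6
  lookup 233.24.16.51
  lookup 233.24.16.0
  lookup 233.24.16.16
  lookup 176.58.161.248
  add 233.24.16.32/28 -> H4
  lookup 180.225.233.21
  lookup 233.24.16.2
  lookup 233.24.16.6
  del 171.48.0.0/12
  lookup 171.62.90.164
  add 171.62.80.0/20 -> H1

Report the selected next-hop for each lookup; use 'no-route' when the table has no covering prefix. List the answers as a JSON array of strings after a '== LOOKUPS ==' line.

Process each operation:
  add 92.204.0.0/16 -> H3 at depth 16
  add 171.0.0.0/8 -> H2 at depth 8
  lookup 171.3.107.238: bits 10101011 walk d0:-→d1:-→d2:-→d3:-→d4:-→d5:-→d6:-→d7:-→d8:H2 -> H2
  add 160.98.62.0/24 -> H4 at depth 24
  lookup 160.98.62.2: bits 101000000110001000111110 walk d0:-→d1:-→d2:-→d3:-→d4:-→d5:-→d6:-→d7:-→d8:-→d9:-→d10:-→d11:-→d12:-→d13:-→d14:-→d15:-→d16:-→d17:-→d18:-→d19:-→d20:-→d21:-→d22:-→d23:-→d24:H4 -> H4
  add 0.0.0.0/0 -> H0 at depth 0
  add 92.200.0.0/13 -> H6 at depth 13
  lookup 160.98.62.28: bits 101000000110001000111110 walk d0:H0→d1:-→d2:-→d3:-→d4:-→d5:-→d6:-→d7:-→d8:-→d9:-→d10:-→d11:-→d12:-→d13:-→d14:-→d15:-→d16:-→d17:-→d18:-→d19:-→d20:-→d21:-→d22:-→d23:-→d24:H4 -> H4
  lookup 92.204.1.235: bits 0101110011001100 walk d0:H0→d1:-→d2:-→d3:-→d4:-→d5:-→d6:-→d7:-→d8:-→d9:-→d10:-→d11:-→d12:-→d13:H6→d14:-→d15:-→d16:H3 -> H3
  add 171.48.0.0/12 -> H3 at depth 12
  - 171.0.0.0/8 clear@8
  - 0.0.0.0/0 clear@0
  add 233.24.16.0/24 -> H0 at depth 24
  lookup 92.200.1.29: bits 0101110011001 walk d0:-→d1:-→d2:-→d3:-→d4:-→d5:-→d6:-→d7:-→d8:-→d9:-→d10:-→d11:-→d12:-→d13:H6 -> H6
  lookup 26.158.111.103: bits 0 walk d0:-→d1:- -> no-route
  add 171.62.90.164/32 -> H1 at depth 32
  lookup 160.98.62.1: bits 101000000110001000111110 walk d0:-→d1:-→d2:-→d3:-→d4:-→d5:-→d6:-→d7:-→d8:-→d9:-→d10:-→d11:-→d12:-→d13:-→d14:-→d15:-→d16:-→d17:-→d18:-→d19:-→d20:-→d21:-→d22:-→d23:-→d24:H4 -> H4
  lookup 233.24.16.3: bits 111010010001100000010000 walk d0:-→d1:-→d2:-→d3:-→d4:-→d5:-→d6:-→d7:-→d8:-→d9:-→d10:-→d11:-→d12:-→d13:-→d14:-→d15:-→d16:-→d17:-→d18:-→d19:-→d20:-→d21:-→d22:-→d23:-→d24:H0 -> H0
  add 171.62.0.0/16 -> H5 at depth 16
  add 171.62.90.0/24 -> H1 at depth 24
  add 92.204.192.0/20 -> H1 at depth 20
  add 233.24.16.0/25 -> H5 at depth 25
  - 92.204.192.0/20 clear@20
  lookup 92.204.23.185: bits 0101110011001100 walk d0:-→d1:-→d2:-→d3:-→d4:-→d5:-→d6:-→d7:-→d8:-→d9:-→d10:-→d11:-→d12:-→d13:H6→d14:-→d15:-→d16:H3 -> H3
  add 92.204.199.128/25 -> H6 at depth 25
  lookup 233.24.16.51: bits 1110100100011000000100000 walk d0:-→d1:-→d2:-→d3:-→d4:-→d5:-→d6:-→d7:-→d8:-→d9:-→d10:-→d11:-→d12:-→d13:-→d14:-→d15:-→d16:-→d17:-→d18:-→d19:-→d20:-→d21:-→d22:-→d23:-→d24:H0→d25:H5 -> H5
  lookup 233.24.16.0: bits 1110100100011000000100000 walk d0:-→d1:-→d2:-→d3:-→d4:-→d5:-→d6:-→d7:-→d8:-→d9:-→d10:-→d11:-→d12:-→d13:-→d14:-→d15:-→d16:-→d17:-→d18:-→d19:-→d20:-→d21:-→d22:-→d23:-→d24:H0→d25:H5 -> H5
  lookup 233.24.16.16: bits 1110100100011000000100000 walk d0:-→d1:-→d2:-→d3:-→d4:-→d5:-→d6:-→d7:-→d8:-→d9:-→d10:-→d11:-→d12:-→d13:-→d14:-→d15:-→d16:-→d17:-→d18:-→d19:-→d20:-→d21:-→d22:-→d23:-→d24:H0→d25:H5 -> H5
  lookup 176.58.161.248: bits 101 walk d0:-→d1:-→d2:-→d3:- -> no-route
  add 233.24.16.32/28 -> H4 at depth 28
  lookup 180.225.233.21: bits 101 walk d0:-→d1:-→d2:-→d3:- -> no-route
  lookup 233.24.16.2: bits 11101001000110000001000000 walk d0:-→d1:-→d2:-→d3:-→d4:-→d5:-→d6:-→d7:-→d8:-→d9:-→d10:-→d11:-→d12:-→d13:-→d14:-→d15:-→d16:-→d17:-→d18:-→d19:-→d20:-→d21:-→d22:-→d23:-→d24:H0→d25:H5→d26:- -> H5
  lookup 233.24.16.6: bits 11101001000110000001000000 walk d0:-→d1:-→d2:-→d3:-→d4:-→d5:-→d6:-→d7:-→d8:-→d9:-→d10:-→d11:-→d12:-→d13:-→d14:-→d15:-→d16:-→d17:-→d18:-→d19:-→d20:-→d21:-→d22:-→d23:-→d24:H0→d25:H5→d26:- -> H5
  - 171.48.0.0/12 clear@12
  lookup 171.62.90.164: bits 10101011001111100101101010100100 walk d0:-→d1:-→d2:-→d3:-→d4:-→d5:-→d6:-→d7:-→d8:-→d9:-→d10:-→d11:-→d12:-→d13:-→d14:-→d15:-→d16:H5→d17:-→d18:-→d19:-→d20:-→d21:-→d22:-→d23:-→d24:H1→d25:-→d26:-→d27:-→d28:-→d29:-→d30:-→d31:-→d32:H1 -> H1
  add 171.62.80.0/20 -> H1 at depth 20

== LOOKUPS ==
["H2","H4","H4","H3","H6","no-route","H4","H0","H3","H5","H5","H5","no-route","no-route","H5","H5","H1"]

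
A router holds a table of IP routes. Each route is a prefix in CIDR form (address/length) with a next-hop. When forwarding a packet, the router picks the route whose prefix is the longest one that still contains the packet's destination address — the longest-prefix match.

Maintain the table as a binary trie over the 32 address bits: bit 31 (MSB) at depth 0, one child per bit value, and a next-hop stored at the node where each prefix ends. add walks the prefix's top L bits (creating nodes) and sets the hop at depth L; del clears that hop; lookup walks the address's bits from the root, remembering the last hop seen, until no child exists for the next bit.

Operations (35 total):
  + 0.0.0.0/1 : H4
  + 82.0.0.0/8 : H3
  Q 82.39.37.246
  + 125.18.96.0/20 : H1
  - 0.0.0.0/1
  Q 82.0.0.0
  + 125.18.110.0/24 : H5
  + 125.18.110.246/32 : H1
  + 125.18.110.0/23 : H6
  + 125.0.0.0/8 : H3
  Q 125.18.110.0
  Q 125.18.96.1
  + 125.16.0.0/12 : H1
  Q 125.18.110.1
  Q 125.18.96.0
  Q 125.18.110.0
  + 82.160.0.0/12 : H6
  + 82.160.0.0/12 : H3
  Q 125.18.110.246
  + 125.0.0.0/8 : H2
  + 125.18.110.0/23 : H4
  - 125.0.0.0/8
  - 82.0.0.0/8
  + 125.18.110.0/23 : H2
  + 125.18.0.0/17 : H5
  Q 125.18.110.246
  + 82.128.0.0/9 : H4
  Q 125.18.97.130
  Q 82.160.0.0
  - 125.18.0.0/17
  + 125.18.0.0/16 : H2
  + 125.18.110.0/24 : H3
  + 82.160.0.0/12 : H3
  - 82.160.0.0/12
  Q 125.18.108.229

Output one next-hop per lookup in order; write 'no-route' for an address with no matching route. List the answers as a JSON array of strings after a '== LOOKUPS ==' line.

Process each operation:
  add 0.0.0.0/1 -> H4 at depth 1
  add 82.0.0.0/8 -> H3 at depth 8
  Q 82.39.37.246: descend 01010010 ; hops seen [H4,H3] ; pick H3
  add 125.18.96.0/20 -> H1 at depth 20
  del 0.0.0.0/1 (clear depth 1)
  Q 82.0.0.0: descend 01010010 ; hops seen [H3] ; pick H3
  add 125.18.110.0/24 -> H5 at depth 24
  add 125.18.110.246/32 -> H1 at depth 32
  add 125.18.110.0/23 -> H6 at depth 23
  add 125.0.0.0/8 -> H3 at depth 8
  Q 125.18.110.0: descend 011111010001001001101110 ; hops seen [H3,H1,H6,H5] ; pick H5
  Q 125.18.96.1: descend 01111101000100100110 ; hops seen [H3,H1] ; pick H1
  add 125.16.0.0/12 -> H1 at depth 12
  Q 125.18.110.1: descend 011111010001001001101110 ; hops seen [H3,H1,H1,H6,H5] ; pick H5
  Q 125.18.96.0: descend 01111101000100100110 ; hops seen [H3,H1,H1] ; pick H1
  Q 125.18.110.0: descend 011111010001001001101110 ; hops seen [H3,H1,H1,H6,H5] ; pick H5
  add 82.160.0.0/12 -> H6 at depth 12
  add 82.160.0.0/12 -> H3 at depth 12
  Q 125.18.110.246: descend 01111101000100100110111011110110 ; hops seen [H3,H1,H1,H6,H5,H1] ; pick H1
  add 125.0.0.0/8 -> H2 at depth 8
  add 125.18.110.0/23 -> H4 at depth 23
  del 125.0.0.0/8 (clear depth 8)
  del 82.0.0.0/8 (clear depth 8)
  add 125.18.110.0/23 -> H2 at depth 23
  add 125.18.0.0/17 -> H5 at depth 17
  Q 125.18.110.246: descend 01111101000100100110111011110110 ; hops seen [H1,H5,H1,H2,H5,H1] ; pick H1
  add 82.128.0.0/9 -> H4 at depth 9
  Q 125.18.97.130: descend 01111101000100100110 ; hops seen [H1,H5,H1] ; pick H1
  Q 82.160.0.0: descend 010100101010 ; hops seen [H4,H3] ; pick H3
  del 125.18.0.0/17 (clear depth 17)
  add 125.18.0.0/16 -> H2 at depth 16
  add 125.18.110.0/24 -> H3 at depth 24
  add 82.160.0.0/12 -> H3 at depth 12
  del 82.160.0.0/12 (clear depth 12)
  Q 125.18.108.229: descend 0111110100010010011011 ; hops seen [H1,H2,H1] ; pick H1

== LOOKUPS ==
["H3","H3","H5","H1","H5","H1","H5","H1","H1","H1","H3","H1"]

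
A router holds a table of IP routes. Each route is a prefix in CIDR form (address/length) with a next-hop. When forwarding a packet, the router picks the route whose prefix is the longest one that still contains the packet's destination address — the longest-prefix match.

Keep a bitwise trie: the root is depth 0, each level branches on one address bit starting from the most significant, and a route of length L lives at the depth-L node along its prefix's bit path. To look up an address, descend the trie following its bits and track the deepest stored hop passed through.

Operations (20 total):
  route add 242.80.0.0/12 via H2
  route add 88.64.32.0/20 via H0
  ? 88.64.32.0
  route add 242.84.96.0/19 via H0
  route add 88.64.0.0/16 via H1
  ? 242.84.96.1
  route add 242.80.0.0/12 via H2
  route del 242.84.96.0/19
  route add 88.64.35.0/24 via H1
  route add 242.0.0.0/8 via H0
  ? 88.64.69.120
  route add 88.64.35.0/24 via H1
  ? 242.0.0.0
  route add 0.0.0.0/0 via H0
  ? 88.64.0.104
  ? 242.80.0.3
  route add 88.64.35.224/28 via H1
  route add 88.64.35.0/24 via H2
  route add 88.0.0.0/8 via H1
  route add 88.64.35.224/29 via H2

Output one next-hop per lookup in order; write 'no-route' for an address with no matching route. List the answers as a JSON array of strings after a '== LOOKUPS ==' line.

Apply in order:
  + 242.80.0.0/12 (H2) depth=12
  + 88.64.32.0/20 (H0) depth=20
  lookup 88.64.32.0: bits 01011000010000000010 walk d0:-→d1:-→d2:-→d3:-→d4:-→d5:-→d6:-→d7:-→d8:-→d9:-→d10:-→d11:-→d12:-→d13:-→d14:-→d15:-→d16:-→d17:-→d18:-→d19:-→d20:H0 -> H0
  + 242.84.96.0/19 (H0) depth=19
  + 88.64.0.0/16 (H1) depth=16
  lookup 242.84.96.1: bits 1111001001010100011 walk d0:-→d1:-→d2:-→d3:-→d4:-→d5:-→d6:-→d7:-→d8:-→d9:-→d10:-→d11:-→d12:H2→d13:-→d14:-→d15:-→d16:-→d17:-→d18:-→d19:H0 -> H0
  + 242.80.0.0/12 (H2) depth=12
  del 242.84.96.0/19 (clear depth 19)
  + 88.64.35.0/24 (H1) depth=24
  + 242.0.0.0/8 (H0) depth=8
  lookup 88.64.69.120: bits 01011000010000000 walk d0:-→d1:-→d2:-→d3:-→d4:-→d5:-→d6:-→d7:-→d8:-→d9:-→d10:-→d11:-→d12:-→d13:-→d14:-→d15:-→d16:H1→d17:- -> H1
  + 88.64.35.0/24 (H1) depth=24
  lookup 242.0.0.0: bits 111100100 walk d0:-→d1:-→d2:-→d3:-→d4:-→d5:-→d6:-→d7:-→d8:H0→d9:- -> H0
  + 0.0.0.0/0 (H0) depth=0
  lookup 88.64.0.104: bits 010110000100000000 walk d0:H0→d1:-→d2:-→d3:-→d4:-→d5:-→d6:-→d7:-→d8:-→d9:-→d10:-→d11:-→d12:-→d13:-→d14:-→d15:-→d16:H1→d17:-→d18:- -> H1
  lookup 242.80.0.3: bits 1111001001010 walk d0:H0→d1:-→d2:-→d3:-→d4:-→d5:-→d6:-→d7:-→d8:H0→d9:-→d10:-→d11:-→d12:H2→d13:- -> H2
  + 88.64.35.224/28 (H1) depth=28
  + 88.64.35.0/24 (H2) depth=24
  + 88.0.0.0/8 (H1) depth=8
  + 88.64.35.224/29 (H2) depth=29

== LOOKUPS ==
["H0","H0","H1","H0","H1","H2"]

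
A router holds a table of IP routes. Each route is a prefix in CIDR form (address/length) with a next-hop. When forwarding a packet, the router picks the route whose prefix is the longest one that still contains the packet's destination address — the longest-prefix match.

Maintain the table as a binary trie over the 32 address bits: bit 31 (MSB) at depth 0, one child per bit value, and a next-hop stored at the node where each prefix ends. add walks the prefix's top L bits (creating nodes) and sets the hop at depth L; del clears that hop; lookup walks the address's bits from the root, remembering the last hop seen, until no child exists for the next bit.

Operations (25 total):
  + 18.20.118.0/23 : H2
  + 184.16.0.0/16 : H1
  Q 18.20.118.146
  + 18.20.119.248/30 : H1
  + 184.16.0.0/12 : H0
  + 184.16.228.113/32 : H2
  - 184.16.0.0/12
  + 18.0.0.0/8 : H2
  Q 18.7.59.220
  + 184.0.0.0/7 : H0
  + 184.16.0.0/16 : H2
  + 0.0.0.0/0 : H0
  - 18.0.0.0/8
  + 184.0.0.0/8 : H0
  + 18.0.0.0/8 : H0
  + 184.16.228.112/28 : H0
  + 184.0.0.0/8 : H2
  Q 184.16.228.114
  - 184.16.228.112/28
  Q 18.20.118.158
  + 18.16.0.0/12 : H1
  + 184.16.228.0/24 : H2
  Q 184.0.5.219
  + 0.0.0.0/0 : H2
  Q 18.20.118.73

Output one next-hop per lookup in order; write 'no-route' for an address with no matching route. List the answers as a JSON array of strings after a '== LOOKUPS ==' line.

Process each operation:
  add 18.20.118.0/23 -> H2 at depth 23
  add 184.16.0.0/16 -> H1 at depth 16
  lookup 18.20.118.146: bits 00010010000101000111011 walk d0:-→d1:-→d2:-→d3:-→d4:-→d5:-→d6:-→d7:-→d8:-→d9:-→d10:-→d11:-→d12:-→d13:-→d14:-→d15:-→d16:-→d17:-→d18:-→d19:-→d20:-→d21:-→d22:-→d23:H2 -> H2
  add 18.20.119.248/30 -> H1 at depth 30
  add 184.16.0.0/12 -> H0 at depth 12
  add 184.16.228.113/32 -> H2 at depth 32
  - 184.16.0.0/12 clear@12
  add 18.0.0.0/8 -> H2 at depth 8
  lookup 18.7.59.220: bits 00010010000 walk d0:-→d1:-→d2:-→d3:-→d4:-→d5:-→d6:-→d7:-→d8:H2→d9:-→d10:-→d11:- -> H2
  add 184.0.0.0/7 -> H0 at depth 7
  add 184.16.0.0/16 -> H2 at depth 16
  add 0.0.0.0/0 -> H0 at depth 0
  - 18.0.0.0/8 clear@8
  add 184.0.0.0/8 -> H0 at depth 8
  add 18.0.0.0/8 -> H0 at depth 8
  add 184.16.228.112/28 -> H0 at depth 28
  add 184.0.0.0/8 -> H2 at depth 8
  lookup 184.16.228.114: bits 101110000001000011100100011100 walk d0:H0→d1:-→d2:-→d3:-→d4:-→d5:-→d6:-→d7:H0→d8:H2→d9:-→d10:-→d11:-→d12:-→d13:-→d14:-→d15:-→d16:H2→d17:-→d18:-→d19:-→d20:-→d21:-→d22:-→d23:-→d24:-→d25:-→d26:-→d27:-→d28:H0→d29:-→d30:- -> H0
  - 184.16.228.112/28 clear@28
  lookup 18.20.118.158: bits 00010010000101000111011 walk d0:H0→d1:-→d2:-→d3:-→d4:-→d5:-→d6:-→d7:-→d8:H0→d9:-→d10:-→d11:-→d12:-→d13:-→d14:-→d15:-→d16:-→d17:-→d18:-→d19:-→d20:-→d21:-→d22:-→d23:H2 -> H2
  add 18.16.0.0/12 -> H1 at depth 12
  add 184.16.228.0/24 -> H2 at depth 24
  lookup 184.0.5.219: bits 10111000000 walk d0:H0→d1:-→d2:-→d3:-→d4:-→d5:-→d6:-→d7:H0→d8:H2→d9:-→d10:-→d11:- -> H2
  add 0.0.0.0/0 -> H2 at depth 0
  lookup 18.20.118.73: bits 00010010000101000111011 walk d0:H2→d1:-→d2:-→d3:-→d4:-→d5:-→d6:-→d7:-→d8:H0→d9:-→d10:-→d11:-→d12:H1→d13:-→d14:-→d15:-→d16:-→d17:-→d18:-→d19:-→d20:-→d21:-→d22:-→d23:H2 -> H2

== LOOKUPS ==
["H2","H2","H0","H2","H2","H2"]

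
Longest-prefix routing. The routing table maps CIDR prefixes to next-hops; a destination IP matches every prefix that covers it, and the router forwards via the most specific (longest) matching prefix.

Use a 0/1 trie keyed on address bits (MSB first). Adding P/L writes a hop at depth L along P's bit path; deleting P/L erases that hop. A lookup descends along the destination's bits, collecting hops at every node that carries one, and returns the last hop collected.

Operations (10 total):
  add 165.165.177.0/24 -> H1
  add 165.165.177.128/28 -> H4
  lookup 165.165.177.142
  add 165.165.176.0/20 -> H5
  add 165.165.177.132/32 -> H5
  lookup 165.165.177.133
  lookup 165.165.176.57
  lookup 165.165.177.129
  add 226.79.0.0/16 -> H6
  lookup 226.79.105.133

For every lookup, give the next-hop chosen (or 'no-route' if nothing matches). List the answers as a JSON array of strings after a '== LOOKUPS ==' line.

Apply in order:
  + 165.165.177.0/24 (H1) depth=24
  + 165.165.177.128/28 (H4) depth=28
  Q 165.165.177.142: descend 1010010110100101101100011000 ; hops seen [H1,H4] ; pick H4
  + 165.165.176.0/20 (H5) depth=20
  + 165.165.177.132/32 (H5) depth=32
  Q 165.165.177.133: descend 1010010110100101101100011000010 ; hops seen [H5,H1,H4] ; pick H4
  Q 165.165.176.57: descend 10100101101001011011000 ; hops seen [H5] ; pick H5
  Q 165.165.177.129: descend 10100101101001011011000110000 ; hops seen [H5,H1,H4] ; pick H4
  + 226.79.0.0/16 (H6) depth=16
  Q 226.79.105.133: descend 1110001001001111 ; hops seen [H6] ; pick H6

== LOOKUPS ==
["H4","H4","H5","H4","H6"]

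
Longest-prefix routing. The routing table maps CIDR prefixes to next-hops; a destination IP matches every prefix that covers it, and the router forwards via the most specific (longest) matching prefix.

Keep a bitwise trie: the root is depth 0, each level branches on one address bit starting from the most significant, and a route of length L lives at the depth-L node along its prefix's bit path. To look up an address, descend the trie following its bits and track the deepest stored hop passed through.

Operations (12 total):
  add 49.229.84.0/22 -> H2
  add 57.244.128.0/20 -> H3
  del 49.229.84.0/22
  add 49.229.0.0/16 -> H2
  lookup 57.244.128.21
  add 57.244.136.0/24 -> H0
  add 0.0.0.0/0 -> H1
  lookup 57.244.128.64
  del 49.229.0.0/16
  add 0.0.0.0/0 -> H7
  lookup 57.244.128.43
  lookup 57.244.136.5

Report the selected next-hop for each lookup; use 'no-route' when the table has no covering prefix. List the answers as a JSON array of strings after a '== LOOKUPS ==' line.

Apply in order:
  + 49.229.84.0/22 (H2) depth=22
  + 57.244.128.0/20 (H3) depth=20
  del 49.229.84.0/22 (clear depth 22)
  + 49.229.0.0/16 (H2) depth=16
  ? 57.244.128.21  path d0:-→d1:-→d2:-→d3:-→d4:-→d5:-→d6:-→d7:-→d8:-→d9:-→d10:-→d11:-→d12:-→d13:-→d14:-→d15:-→d16:-→d17:-→d18:-→d19:-→d20:H3  best=H3
  + 57.244.136.0/24 (H0) depth=24
  + 0.0.0.0/0 (H1) depth=0
  ? 57.244.128.64  path d0:H1→d1:-→d2:-→d3:-→d4:-→d5:-→d6:-→d7:-→d8:-→d9:-→d10:-→d11:-→d12:-→d13:-→d14:-→d15:-→d16:-→d17:-→d18:-→d19:-→d20:H3  best=H3
  del 49.229.0.0/16 (clear depth 16)
  + 0.0.0.0/0 (H7) depth=0
  ? 57.244.128.43  path d0:H7→d1:-→d2:-→d3:-→d4:-→d5:-→d6:-→d7:-→d8:-→d9:-→d10:-→d11:-→d12:-→d13:-→d14:-→d15:-→d16:-→d17:-→d18:-→d19:-→d20:H3  best=H3
  ? 57.244.136.5  path d0:H7→d1:-→d2:-→d3:-→d4:-→d5:-→d6:-→d7:-→d8:-→d9:-→d10:-→d11:-→d12:-→d13:-→d14:-→d15:-→d16:-→d17:-→d18:-→d19:-→d20:H3→d21:-→d22:-→d23:-→d24:H0  best=H0

== LOOKUPS ==
["H3","H3","H3","H0"]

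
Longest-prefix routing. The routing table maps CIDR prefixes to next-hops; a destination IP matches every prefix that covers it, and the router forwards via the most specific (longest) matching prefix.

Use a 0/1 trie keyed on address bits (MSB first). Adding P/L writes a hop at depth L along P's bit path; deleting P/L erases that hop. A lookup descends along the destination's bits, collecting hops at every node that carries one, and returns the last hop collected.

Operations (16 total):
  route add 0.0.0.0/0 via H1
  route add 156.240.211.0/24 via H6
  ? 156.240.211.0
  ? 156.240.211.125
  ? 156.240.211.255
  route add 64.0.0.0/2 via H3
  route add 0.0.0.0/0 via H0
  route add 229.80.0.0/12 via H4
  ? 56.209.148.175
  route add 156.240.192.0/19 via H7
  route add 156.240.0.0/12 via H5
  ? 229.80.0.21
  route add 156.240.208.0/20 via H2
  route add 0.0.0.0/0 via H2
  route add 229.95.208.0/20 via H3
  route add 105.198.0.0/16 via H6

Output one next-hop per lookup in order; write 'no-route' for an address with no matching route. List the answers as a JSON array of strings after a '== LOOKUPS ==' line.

Process each operation:
  + 0.0.0.0/0 (H1) depth=0
  + 156.240.211.0/24 (H6) depth=24
  Q 156.240.211.0: descend 100111001111000011010011 ; hops seen [H1,H6] ; pick H6
  Q 156.240.211.125: descend 100111001111000011010011 ; hops seen [H1,H6] ; pick H6
  Q 156.240.211.255: descend 100111001111000011010011 ; hops seen [H1,H6] ; pick H6
  + 64.0.0.0/2 (H3) depth=2
  + 0.0.0.0/0 (H0) depth=0
  + 229.80.0.0/12 (H4) depth=12
  Q 56.209.148.175: descend 0 ; hops seen [H0] ; pick H0
  + 156.240.192.0/19 (H7) depth=19
  + 156.240.0.0/12 (H5) depth=12
  Q 229.80.0.21: descend 111001010101 ; hops seen [H0,H4] ; pick H4
  + 156.240.208.0/20 (H2) depth=20
  + 0.0.0.0/0 (H2) depth=0
  + 229.95.208.0/20 (H3) depth=20
  + 105.198.0.0/16 (H6) depth=16

== LOOKUPS ==
["H6","H6","H6","H0","H4"]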